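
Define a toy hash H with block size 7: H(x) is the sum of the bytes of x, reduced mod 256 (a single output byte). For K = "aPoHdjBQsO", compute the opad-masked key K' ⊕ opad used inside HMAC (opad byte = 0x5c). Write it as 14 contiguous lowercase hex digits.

d75c5c5c5c5c5c

Key "aPoHdjBQsO" = 61 50 6f 48 64 6a 42 51 73 4f is 10 bytes > B = 7, so hash it first: H(key) = 8b, then zero-pad to 7 bytes: K' = 8b 00 00 00 00 00 00.
XOR each byte with 0x5c: 8b⊕5c=d7, 00⊕5c=5c, 00⊕5c=5c, 00⊕5c=5c, 00⊕5c=5c, 00⊕5c=5c, 00⊕5c=5c.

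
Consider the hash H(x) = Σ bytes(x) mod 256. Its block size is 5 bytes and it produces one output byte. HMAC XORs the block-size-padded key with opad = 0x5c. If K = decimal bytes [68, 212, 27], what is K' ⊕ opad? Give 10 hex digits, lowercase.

1888475c5c

Key decimal bytes [68, 212, 27] = 44 d4 1b is 3 bytes ≤ B = 5; zero-pad to 5 bytes: K' = 44 d4 1b 00 00.
XOR each byte with 0x5c: 44⊕5c=18, d4⊕5c=88, 1b⊕5c=47, 00⊕5c=5c, 00⊕5c=5c.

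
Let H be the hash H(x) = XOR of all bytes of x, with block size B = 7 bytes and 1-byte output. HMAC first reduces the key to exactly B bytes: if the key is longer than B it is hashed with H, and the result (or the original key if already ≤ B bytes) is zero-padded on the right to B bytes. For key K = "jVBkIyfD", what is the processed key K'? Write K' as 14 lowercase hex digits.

07000000000000

|K| = 8 > B = 7, so first hash the key.
H(K): XOR 6a⊕56⊕42⊕6b⊕49⊕79⊕66⊕44 = 07.
Zero-pad H(K) = 07 to 7 bytes: K' = 07 00 00 00 00 00 00.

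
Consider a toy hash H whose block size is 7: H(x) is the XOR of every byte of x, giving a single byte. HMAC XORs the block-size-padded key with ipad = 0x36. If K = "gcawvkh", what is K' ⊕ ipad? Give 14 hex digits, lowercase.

Key "gcawvkh" = 67 63 61 77 76 6b 68 is exactly B = 7 bytes: K' = 67 63 61 77 76 6b 68.
XOR each byte with 0x36: 67⊕36=51, 63⊕36=55, 61⊕36=57, 77⊕36=41, 76⊕36=40, 6b⊕36=5d, 68⊕36=5e.

51555741405d5e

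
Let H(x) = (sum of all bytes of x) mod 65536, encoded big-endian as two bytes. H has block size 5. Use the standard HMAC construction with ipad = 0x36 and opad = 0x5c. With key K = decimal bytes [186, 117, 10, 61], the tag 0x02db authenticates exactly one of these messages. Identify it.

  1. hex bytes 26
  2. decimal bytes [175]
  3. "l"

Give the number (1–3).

3

Key decimal bytes [186, 117, 10, 61] = ba 75 0a 3d is 4 bytes ≤ B = 5; zero-pad to 5 bytes: K' = ba 75 0a 3d 00.
K' ⊕ ipad = 8c 43 3c 0b 36; K' ⊕ opad = e6 29 56 61 5c.
m1: inner = H(8c 43 3c 0b 36 26) = 01 72; tag = H(e6 29 56 61 5c 01 72) = 0295
m2: inner = H(8c 43 3c 0b 36 af) = 01 fb; tag = H(e6 29 56 61 5c 01 fb) = 031e
m3: inner = H(8c 43 3c 0b 36 6c) = 01 b8; tag = H(e6 29 56 61 5c 01 b8) = 02db ← matches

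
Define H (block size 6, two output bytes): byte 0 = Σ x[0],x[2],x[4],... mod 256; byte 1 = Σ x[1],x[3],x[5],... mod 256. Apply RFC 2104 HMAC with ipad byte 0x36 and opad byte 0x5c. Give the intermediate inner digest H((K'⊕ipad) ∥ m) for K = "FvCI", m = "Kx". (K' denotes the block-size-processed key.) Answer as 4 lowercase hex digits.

Key "FvCI" = 46 76 43 49 is 4 bytes ≤ B = 6; zero-pad to 6 bytes: K' = 46 76 43 49 00 00.
K' ⊕ ipad = 70 40 75 7f 36 36.
Inner input = 70 40 75 7f 36 36 ∥ 4b 78.
Inner hash: even-index sum = 358 mod 256 = 102; odd-index sum = 365 mod 256 = 109 → 66 6d.

666d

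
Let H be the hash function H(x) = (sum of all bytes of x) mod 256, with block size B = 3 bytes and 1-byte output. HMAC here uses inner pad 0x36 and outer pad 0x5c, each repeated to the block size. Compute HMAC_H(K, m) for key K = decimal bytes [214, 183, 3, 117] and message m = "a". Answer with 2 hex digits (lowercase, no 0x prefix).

11

Key decimal bytes [214, 183, 3, 117] = d6 b7 03 75 is 4 bytes > B = 3, so hash it first: H(key) = 05, then zero-pad to 3 bytes: K' = 05 00 00.
K' ⊕ ipad = 33 36 36.  K' ⊕ opad = 59 5c 5c.
Inner input = (K'⊕ipad) ∥ m = 33 36 36 ∥ 61.
Inner hash: sum = 51+54+54+97 = 256; mod 256 = 0 → 00.
Outer input = (K'⊕opad) ∥ inner = 59 5c 5c ∥ 00.
Outer hash (tag): sum = 89+92+92+0 = 273; mod 256 = 17 → 11.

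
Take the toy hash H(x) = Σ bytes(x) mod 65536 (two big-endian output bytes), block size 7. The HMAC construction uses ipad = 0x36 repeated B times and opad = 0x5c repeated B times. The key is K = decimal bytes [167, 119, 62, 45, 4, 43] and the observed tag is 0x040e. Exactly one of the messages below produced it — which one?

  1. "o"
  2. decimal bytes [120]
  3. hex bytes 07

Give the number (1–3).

Key decimal bytes [167, 119, 62, 45, 4, 43] = a7 77 3e 2d 04 2b is 6 bytes ≤ B = 7; zero-pad to 7 bytes: K' = a7 77 3e 2d 04 2b 00.
K' ⊕ ipad = 91 41 08 1b 32 1d 36; K' ⊕ opad = fb 2b 62 71 58 77 5c.
m1: inner = H(91 41 08 1b 32 1d 36 6f) = 01 e9; tag = H(fb 2b 62 71 58 77 5c 01 e9) = 040e ← matches
m2: inner = H(91 41 08 1b 32 1d 36 78) = 01 f2; tag = H(fb 2b 62 71 58 77 5c 01 f2) = 0417
m3: inner = H(91 41 08 1b 32 1d 36 07) = 01 81; tag = H(fb 2b 62 71 58 77 5c 01 81) = 03a6

1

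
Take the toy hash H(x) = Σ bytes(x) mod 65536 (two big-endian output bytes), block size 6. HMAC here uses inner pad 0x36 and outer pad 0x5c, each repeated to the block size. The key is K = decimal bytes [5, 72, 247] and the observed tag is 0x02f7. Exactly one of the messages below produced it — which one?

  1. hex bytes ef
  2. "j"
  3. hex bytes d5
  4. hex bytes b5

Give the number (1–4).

Key decimal bytes [5, 72, 247] = 05 48 f7 is 3 bytes ≤ B = 6; zero-pad to 6 bytes: K' = 05 48 f7 00 00 00.
K' ⊕ ipad = 33 7e c1 36 36 36; K' ⊕ opad = 59 14 ab 5c 5c 5c.
m1: inner = H(33 7e c1 36 36 36 ef) = 03 03; tag = H(59 14 ab 5c 5c 5c 03 03) = 0232
m2: inner = H(33 7e c1 36 36 36 6a) = 02 7e; tag = H(59 14 ab 5c 5c 5c 02 7e) = 02ac
m3: inner = H(33 7e c1 36 36 36 d5) = 02 e9; tag = H(59 14 ab 5c 5c 5c 02 e9) = 0317
m4: inner = H(33 7e c1 36 36 36 b5) = 02 c9; tag = H(59 14 ab 5c 5c 5c 02 c9) = 02f7 ← matches

4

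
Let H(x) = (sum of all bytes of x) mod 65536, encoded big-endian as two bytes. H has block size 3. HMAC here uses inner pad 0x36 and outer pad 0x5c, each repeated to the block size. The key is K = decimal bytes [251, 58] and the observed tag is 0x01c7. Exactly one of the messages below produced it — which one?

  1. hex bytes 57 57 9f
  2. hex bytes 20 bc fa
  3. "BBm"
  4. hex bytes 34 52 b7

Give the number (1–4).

1

Key decimal bytes [251, 58] = fb 3a is 2 bytes ≤ B = 3; zero-pad to 3 bytes: K' = fb 3a 00.
K' ⊕ ipad = cd 0c 36; K' ⊕ opad = a7 66 5c.
m1: inner = H(cd 0c 36 57 57 9f) = 02 5c; tag = H(a7 66 5c 02 5c) = 01c7 ← matches
m2: inner = H(cd 0c 36 20 bc fa) = 02 e5; tag = H(a7 66 5c 02 e5) = 0250
m3: inner = H(cd 0c 36 42 42 6d) = 02 00; tag = H(a7 66 5c 02 00) = 016b
m4: inner = H(cd 0c 36 34 52 b7) = 02 4c; tag = H(a7 66 5c 02 4c) = 01b7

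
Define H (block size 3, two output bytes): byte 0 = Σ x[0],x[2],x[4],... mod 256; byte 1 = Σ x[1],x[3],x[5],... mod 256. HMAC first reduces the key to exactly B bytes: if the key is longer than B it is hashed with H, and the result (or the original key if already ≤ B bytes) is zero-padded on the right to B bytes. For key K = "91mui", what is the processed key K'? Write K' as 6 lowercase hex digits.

0fa600

|K| = 5 > B = 3, so first hash the key.
H(K): even-index sum = 271 mod 256 = 15; odd-index sum = 166 mod 256 = 166 → 0f a6.
Zero-pad H(K) = 0f a6 to 3 bytes: K' = 0f a6 00.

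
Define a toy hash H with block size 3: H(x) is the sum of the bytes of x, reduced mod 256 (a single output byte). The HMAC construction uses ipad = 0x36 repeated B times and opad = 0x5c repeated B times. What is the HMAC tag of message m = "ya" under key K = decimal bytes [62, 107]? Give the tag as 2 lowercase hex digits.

Key decimal bytes [62, 107] = 3e 6b is 2 bytes ≤ B = 3; zero-pad to 3 bytes: K' = 3e 6b 00.
K' ⊕ ipad = 08 5d 36.  K' ⊕ opad = 62 37 5c.
Inner input = (K'⊕ipad) ∥ m = 08 5d 36 ∥ 79 61.
Inner hash: sum = 8+93+54+121+97 = 373; mod 256 = 117 → 75.
Outer input = (K'⊕opad) ∥ inner = 62 37 5c ∥ 75.
Outer hash (tag): sum = 98+55+92+117 = 362; mod 256 = 106 → 6a.

6a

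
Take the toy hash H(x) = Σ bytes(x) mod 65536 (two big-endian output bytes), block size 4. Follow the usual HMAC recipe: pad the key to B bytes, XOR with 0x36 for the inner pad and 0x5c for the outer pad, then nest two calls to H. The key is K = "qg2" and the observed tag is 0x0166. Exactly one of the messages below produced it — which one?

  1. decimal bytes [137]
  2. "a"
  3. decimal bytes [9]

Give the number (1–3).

2

Key "qg2" = 71 67 32 is 3 bytes ≤ B = 4; zero-pad to 4 bytes: K' = 71 67 32 00.
K' ⊕ ipad = 47 51 04 36; K' ⊕ opad = 2d 3b 6e 5c.
m1: inner = H(47 51 04 36 89) = 01 5b; tag = H(2d 3b 6e 5c 01 5b) = 018e
m2: inner = H(47 51 04 36 61) = 01 33; tag = H(2d 3b 6e 5c 01 33) = 0166 ← matches
m3: inner = H(47 51 04 36 09) = 00 db; tag = H(2d 3b 6e 5c 00 db) = 020d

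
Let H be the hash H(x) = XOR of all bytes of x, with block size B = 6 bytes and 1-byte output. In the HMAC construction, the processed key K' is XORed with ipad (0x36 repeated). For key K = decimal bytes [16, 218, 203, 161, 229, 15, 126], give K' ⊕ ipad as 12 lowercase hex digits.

023636363636

Key decimal bytes [16, 218, 203, 161, 229, 15, 126] = 10 da cb a1 e5 0f 7e is 7 bytes > B = 6, so hash it first: H(key) = 34, then zero-pad to 6 bytes: K' = 34 00 00 00 00 00.
XOR each byte with 0x36: 34⊕36=02, 00⊕36=36, 00⊕36=36, 00⊕36=36, 00⊕36=36, 00⊕36=36.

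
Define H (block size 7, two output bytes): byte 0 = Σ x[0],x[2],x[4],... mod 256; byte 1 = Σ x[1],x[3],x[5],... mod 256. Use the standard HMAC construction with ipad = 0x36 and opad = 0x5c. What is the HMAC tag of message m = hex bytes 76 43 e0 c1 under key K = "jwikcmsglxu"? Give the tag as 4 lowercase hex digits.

Key "jwikcmsglxu" = 6a 77 69 6b 63 6d 73 67 6c 78 75 is 11 bytes > B = 7, so hash it first: H(key) = 8a 2e, then zero-pad to 7 bytes: K' = 8a 2e 00 00 00 00 00.
K' ⊕ ipad = bc 18 36 36 36 36 36.  K' ⊕ opad = d6 72 5c 5c 5c 5c 5c.
Inner input = (K'⊕ipad) ∥ m = bc 18 36 36 36 36 36 ∥ 76 43 e0 c1.
Inner hash: even-index sum = 610 mod 256 = 98; odd-index sum = 474 mod 256 = 218 → 62 da.
Outer input = (K'⊕opad) ∥ inner = d6 72 5c 5c 5c 5c 5c ∥ 62 da.
Outer hash (tag): even-index sum = 708 mod 256 = 196; odd-index sum = 396 mod 256 = 140 → c4 8c.

c48c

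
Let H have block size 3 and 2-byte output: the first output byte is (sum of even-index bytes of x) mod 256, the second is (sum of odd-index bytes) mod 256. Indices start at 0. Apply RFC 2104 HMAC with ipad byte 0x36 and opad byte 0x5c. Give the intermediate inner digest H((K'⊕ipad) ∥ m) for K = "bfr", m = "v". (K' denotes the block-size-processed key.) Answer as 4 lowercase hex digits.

Key "bfr" = 62 66 72 is exactly B = 3 bytes: K' = 62 66 72.
K' ⊕ ipad = 54 50 44.
Inner input = 54 50 44 ∥ 76.
Inner hash: even-index sum = 152 mod 256 = 152; odd-index sum = 198 mod 256 = 198 → 98 c6.

98c6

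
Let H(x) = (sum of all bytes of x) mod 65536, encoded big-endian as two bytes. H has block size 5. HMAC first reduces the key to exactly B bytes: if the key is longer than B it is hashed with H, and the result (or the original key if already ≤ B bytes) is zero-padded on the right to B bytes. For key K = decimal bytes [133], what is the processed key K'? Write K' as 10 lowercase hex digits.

Key decimal bytes [133] = 85 is 1 byte ≤ B = 5; zero-pad to 5 bytes: K' = 85 00 00 00 00.

8500000000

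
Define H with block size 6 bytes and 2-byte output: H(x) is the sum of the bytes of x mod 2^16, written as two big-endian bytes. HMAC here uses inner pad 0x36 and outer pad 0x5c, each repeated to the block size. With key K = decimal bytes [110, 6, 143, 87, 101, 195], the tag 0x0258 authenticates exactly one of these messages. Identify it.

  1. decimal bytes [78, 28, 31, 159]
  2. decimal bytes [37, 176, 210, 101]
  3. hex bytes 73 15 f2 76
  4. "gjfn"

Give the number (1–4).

1

Key decimal bytes [110, 6, 143, 87, 101, 195] = 6e 06 8f 57 65 c3 is exactly B = 6 bytes: K' = 6e 06 8f 57 65 c3.
K' ⊕ ipad = 58 30 b9 61 53 f5; K' ⊕ opad = 32 5a d3 0b 39 9f.
m1: inner = H(58 30 b9 61 53 f5 4e 1c 1f 9f) = 04 12; tag = H(32 5a d3 0b 39 9f 04 12) = 0258 ← matches
m2: inner = H(58 30 b9 61 53 f5 25 b0 d2 65) = 04 f6; tag = H(32 5a d3 0b 39 9f 04 f6) = 033c
m3: inner = H(58 30 b9 61 53 f5 73 15 f2 76) = 04 da; tag = H(32 5a d3 0b 39 9f 04 da) = 0320
m4: inner = H(58 30 b9 61 53 f5 67 6a 66 6e) = 04 8f; tag = H(32 5a d3 0b 39 9f 04 8f) = 02d5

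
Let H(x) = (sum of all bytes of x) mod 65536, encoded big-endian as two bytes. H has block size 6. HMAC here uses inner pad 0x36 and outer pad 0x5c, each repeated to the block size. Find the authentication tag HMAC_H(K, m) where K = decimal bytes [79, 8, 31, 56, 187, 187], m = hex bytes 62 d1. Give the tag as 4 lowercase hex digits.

031a

Key decimal bytes [79, 8, 31, 56, 187, 187] = 4f 08 1f 38 bb bb is exactly B = 6 bytes: K' = 4f 08 1f 38 bb bb.
K' ⊕ ipad = 79 3e 29 0e 8d 8d.  K' ⊕ opad = 13 54 43 64 e7 e7.
Inner input = (K'⊕ipad) ∥ m = 79 3e 29 0e 8d 8d ∥ 62 d1.
Inner hash: sum = 121+62+41+14+141+141+98+209 = 827 → 03 3b.
Outer input = (K'⊕opad) ∥ inner = 13 54 43 64 e7 e7 ∥ 03 3b.
Outer hash (tag): sum = 19+84+67+100+231+231+3+59 = 794 → 03 1a.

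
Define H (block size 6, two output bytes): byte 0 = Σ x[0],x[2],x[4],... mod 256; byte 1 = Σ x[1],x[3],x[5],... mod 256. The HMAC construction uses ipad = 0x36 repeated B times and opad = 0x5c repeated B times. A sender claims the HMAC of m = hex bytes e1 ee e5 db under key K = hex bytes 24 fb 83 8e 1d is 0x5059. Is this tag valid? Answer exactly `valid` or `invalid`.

Key hex bytes 24 fb 83 8e 1d is 5 bytes ≤ B = 6; zero-pad to 6 bytes: K' = 24 fb 83 8e 1d 00.
K' ⊕ ipad = 12 cd b5 b8 2b 36; K' ⊕ opad = 78 a7 df d2 41 5c.
Inner hash: even-index sum = 696 mod 256 = 184; odd-index sum = 900 mod 256 = 132 → b8 84.
Outer hash (recomputed tag): even-index sum = 592 mod 256 = 80; odd-index sum = 601 mod 256 = 89 → 50 59.
Recomputed tag = 5059; claimed = 5059 → match.

valid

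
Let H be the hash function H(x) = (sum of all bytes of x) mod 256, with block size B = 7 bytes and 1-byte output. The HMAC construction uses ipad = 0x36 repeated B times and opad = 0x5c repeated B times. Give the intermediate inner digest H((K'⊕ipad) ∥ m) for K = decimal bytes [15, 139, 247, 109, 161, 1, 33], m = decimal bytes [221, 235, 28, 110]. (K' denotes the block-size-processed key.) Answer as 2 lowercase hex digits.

Key decimal bytes [15, 139, 247, 109, 161, 1, 33] = 0f 8b f7 6d a1 01 21 is exactly B = 7 bytes: K' = 0f 8b f7 6d a1 01 21.
K' ⊕ ipad = 39 bd c1 5b 97 37 17.
Inner input = 39 bd c1 5b 97 37 17 ∥ dd eb 1c 6e.
Inner hash: sum = 57+189+193+91+151+55+23+221+235+28+110 = 1353; mod 256 = 73 → 49.

49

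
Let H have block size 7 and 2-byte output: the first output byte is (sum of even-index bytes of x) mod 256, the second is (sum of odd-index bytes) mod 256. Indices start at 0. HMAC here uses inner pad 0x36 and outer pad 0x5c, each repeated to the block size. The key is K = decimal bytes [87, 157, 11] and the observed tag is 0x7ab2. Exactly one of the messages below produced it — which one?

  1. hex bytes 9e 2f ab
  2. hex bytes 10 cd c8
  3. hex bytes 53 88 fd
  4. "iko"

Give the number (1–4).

Key decimal bytes [87, 157, 11] = 57 9d 0b is 3 bytes ≤ B = 7; zero-pad to 7 bytes: K' = 57 9d 0b 00 00 00 00.
K' ⊕ ipad = 61 ab 3d 36 36 36 36; K' ⊕ opad = 0b c1 57 5c 5c 5c 5c.
m1: inner = H(61 ab 3d 36 36 36 36 9e 2f ab) = 39 60; tag = H(0b c1 57 5c 5c 5c 5c 39 60) = 7ab2 ← matches
m2: inner = H(61 ab 3d 36 36 36 36 10 cd c8) = d7 ef; tag = H(0b c1 57 5c 5c 5c 5c d7 ef) = 0950
m3: inner = H(61 ab 3d 36 36 36 36 53 88 fd) = 92 67; tag = H(0b c1 57 5c 5c 5c 5c 92 67) = 810b
m4: inner = H(61 ab 3d 36 36 36 36 69 6b 6f) = 75 ef; tag = H(0b c1 57 5c 5c 5c 5c 75 ef) = 09ee

1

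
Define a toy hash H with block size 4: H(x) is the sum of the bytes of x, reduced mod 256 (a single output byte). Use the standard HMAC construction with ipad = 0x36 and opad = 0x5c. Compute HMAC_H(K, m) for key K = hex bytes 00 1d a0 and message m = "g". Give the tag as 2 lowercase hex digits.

89

Key hex bytes 00 1d a0 is 3 bytes ≤ B = 4; zero-pad to 4 bytes: K' = 00 1d a0 00.
K' ⊕ ipad = 36 2b 96 36.  K' ⊕ opad = 5c 41 fc 5c.
Inner input = (K'⊕ipad) ∥ m = 36 2b 96 36 ∥ 67.
Inner hash: sum = 54+43+150+54+103 = 404; mod 256 = 148 → 94.
Outer input = (K'⊕opad) ∥ inner = 5c 41 fc 5c ∥ 94.
Outer hash (tag): sum = 92+65+252+92+148 = 649; mod 256 = 137 → 89.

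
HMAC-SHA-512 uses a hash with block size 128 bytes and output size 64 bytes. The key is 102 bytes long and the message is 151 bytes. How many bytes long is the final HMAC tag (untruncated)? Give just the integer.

The tag is one SHA-512 digest: 64 bytes.

64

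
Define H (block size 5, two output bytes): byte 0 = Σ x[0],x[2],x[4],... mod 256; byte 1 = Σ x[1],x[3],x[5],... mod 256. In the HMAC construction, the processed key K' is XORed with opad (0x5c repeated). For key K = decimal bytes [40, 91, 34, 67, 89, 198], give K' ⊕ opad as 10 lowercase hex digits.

ff385c5c5c

Key decimal bytes [40, 91, 34, 67, 89, 198] = 28 5b 22 43 59 c6 is 6 bytes > B = 5, so hash it first: H(key) = a3 64, then zero-pad to 5 bytes: K' = a3 64 00 00 00.
XOR each byte with 0x5c: a3⊕5c=ff, 64⊕5c=38, 00⊕5c=5c, 00⊕5c=5c, 00⊕5c=5c.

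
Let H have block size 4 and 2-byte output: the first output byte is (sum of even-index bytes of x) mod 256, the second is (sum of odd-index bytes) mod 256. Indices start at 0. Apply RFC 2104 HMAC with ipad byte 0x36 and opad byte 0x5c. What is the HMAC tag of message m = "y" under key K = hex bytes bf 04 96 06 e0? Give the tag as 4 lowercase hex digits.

Key hex bytes bf 04 96 06 e0 is 5 bytes > B = 4, so hash it first: H(key) = 35 0a, then zero-pad to 4 bytes: K' = 35 0a 00 00.
K' ⊕ ipad = 03 3c 36 36.  K' ⊕ opad = 69 56 5c 5c.
Inner input = (K'⊕ipad) ∥ m = 03 3c 36 36 ∥ 79.
Inner hash: even-index sum = 178 mod 256 = 178; odd-index sum = 114 mod 256 = 114 → b2 72.
Outer input = (K'⊕opad) ∥ inner = 69 56 5c 5c ∥ b2 72.
Outer hash (tag): even-index sum = 375 mod 256 = 119; odd-index sum = 292 mod 256 = 36 → 77 24.

7724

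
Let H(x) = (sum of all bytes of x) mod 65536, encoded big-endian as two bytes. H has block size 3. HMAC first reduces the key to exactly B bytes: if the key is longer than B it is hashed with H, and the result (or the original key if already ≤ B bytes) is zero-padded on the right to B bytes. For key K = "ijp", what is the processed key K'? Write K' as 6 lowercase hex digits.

696a70

Key "ijp" = 69 6a 70 is exactly B = 3 bytes: K' = 69 6a 70.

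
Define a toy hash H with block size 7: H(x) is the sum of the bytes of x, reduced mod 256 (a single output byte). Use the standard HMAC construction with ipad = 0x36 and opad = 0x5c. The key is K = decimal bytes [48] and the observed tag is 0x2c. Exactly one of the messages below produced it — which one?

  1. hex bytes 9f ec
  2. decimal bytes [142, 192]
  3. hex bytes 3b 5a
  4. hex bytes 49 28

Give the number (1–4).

Key decimal bytes [48] = 30 is 1 byte ≤ B = 7; zero-pad to 7 bytes: K' = 30 00 00 00 00 00 00.
K' ⊕ ipad = 06 36 36 36 36 36 36; K' ⊕ opad = 6c 5c 5c 5c 5c 5c 5c.
m1: inner = H(06 36 36 36 36 36 36 9f ec) = d5; tag = H(6c 5c 5c 5c 5c 5c 5c d5) = 69
m2: inner = H(06 36 36 36 36 36 36 8e c0) = 98; tag = H(6c 5c 5c 5c 5c 5c 5c 98) = 2c ← matches
m3: inner = H(06 36 36 36 36 36 36 3b 5a) = df; tag = H(6c 5c 5c 5c 5c 5c 5c df) = 73
m4: inner = H(06 36 36 36 36 36 36 49 28) = bb; tag = H(6c 5c 5c 5c 5c 5c 5c bb) = 4f

2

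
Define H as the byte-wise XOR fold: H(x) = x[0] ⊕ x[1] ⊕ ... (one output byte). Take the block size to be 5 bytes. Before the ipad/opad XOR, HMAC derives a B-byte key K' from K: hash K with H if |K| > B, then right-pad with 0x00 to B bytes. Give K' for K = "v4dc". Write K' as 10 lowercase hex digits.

7634646300

Key "v4dc" = 76 34 64 63 is 4 bytes ≤ B = 5; zero-pad to 5 bytes: K' = 76 34 64 63 00.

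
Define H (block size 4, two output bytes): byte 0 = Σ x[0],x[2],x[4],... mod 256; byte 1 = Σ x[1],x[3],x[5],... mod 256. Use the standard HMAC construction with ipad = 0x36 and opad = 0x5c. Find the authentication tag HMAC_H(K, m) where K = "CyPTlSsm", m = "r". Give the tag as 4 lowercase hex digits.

761e

Key "CyPTlSsm" = 43 79 50 54 6c 53 73 6d is 8 bytes > B = 4, so hash it first: H(key) = 72 8d, then zero-pad to 4 bytes: K' = 72 8d 00 00.
K' ⊕ ipad = 44 bb 36 36.  K' ⊕ opad = 2e d1 5c 5c.
Inner input = (K'⊕ipad) ∥ m = 44 bb 36 36 ∥ 72.
Inner hash: even-index sum = 236 mod 256 = 236; odd-index sum = 241 mod 256 = 241 → ec f1.
Outer input = (K'⊕opad) ∥ inner = 2e d1 5c 5c ∥ ec f1.
Outer hash (tag): even-index sum = 374 mod 256 = 118; odd-index sum = 542 mod 256 = 30 → 76 1e.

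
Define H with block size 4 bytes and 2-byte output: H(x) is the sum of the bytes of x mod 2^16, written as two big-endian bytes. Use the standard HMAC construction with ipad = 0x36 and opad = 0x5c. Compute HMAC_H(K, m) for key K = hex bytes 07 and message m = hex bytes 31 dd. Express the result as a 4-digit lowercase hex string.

0251

Key hex bytes 07 is 1 byte ≤ B = 4; zero-pad to 4 bytes: K' = 07 00 00 00.
K' ⊕ ipad = 31 36 36 36.  K' ⊕ opad = 5b 5c 5c 5c.
Inner input = (K'⊕ipad) ∥ m = 31 36 36 36 ∥ 31 dd.
Inner hash: sum = 49+54+54+54+49+221 = 481 → 01 e1.
Outer input = (K'⊕opad) ∥ inner = 5b 5c 5c 5c ∥ 01 e1.
Outer hash (tag): sum = 91+92+92+92+1+225 = 593 → 02 51.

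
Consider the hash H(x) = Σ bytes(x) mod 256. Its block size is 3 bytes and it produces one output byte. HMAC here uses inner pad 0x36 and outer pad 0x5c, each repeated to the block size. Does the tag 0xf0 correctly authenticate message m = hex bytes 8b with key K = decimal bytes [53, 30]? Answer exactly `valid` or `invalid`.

Key decimal bytes [53, 30] = 35 1e is 2 bytes ≤ B = 3; zero-pad to 3 bytes: K' = 35 1e 00.
K' ⊕ ipad = 03 28 36; K' ⊕ opad = 69 42 5c.
Inner hash: sum = 3+40+54+139 = 236 → ec.
Outer hash (recomputed tag): sum = 105+66+92+236 = 499; mod 256 = 243 → f3.
Recomputed tag = f3; claimed = f0 → mismatch.

invalid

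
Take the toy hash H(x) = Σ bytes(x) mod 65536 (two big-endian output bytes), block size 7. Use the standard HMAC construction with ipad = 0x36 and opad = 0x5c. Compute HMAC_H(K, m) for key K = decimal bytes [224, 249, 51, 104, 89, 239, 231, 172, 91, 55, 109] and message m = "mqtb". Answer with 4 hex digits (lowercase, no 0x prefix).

02a5

Key decimal bytes [224, 249, 51, 104, 89, 239, 231, 172, 91, 55, 109] = e0 f9 33 68 59 ef e7 ac 5b 37 6d is 11 bytes > B = 7, so hash it first: H(key) = 06 4e, then zero-pad to 7 bytes: K' = 06 4e 00 00 00 00 00.
K' ⊕ ipad = 30 78 36 36 36 36 36.  K' ⊕ opad = 5a 12 5c 5c 5c 5c 5c.
Inner input = (K'⊕ipad) ∥ m = 30 78 36 36 36 36 36 ∥ 6d 71 74 62.
Inner hash: sum = 48+120+54+54+54+54+54+109+113+116+98 = 874 → 03 6a.
Outer input = (K'⊕opad) ∥ inner = 5a 12 5c 5c 5c 5c 5c ∥ 03 6a.
Outer hash (tag): sum = 90+18+92+92+92+92+92+3+106 = 677 → 02 a5.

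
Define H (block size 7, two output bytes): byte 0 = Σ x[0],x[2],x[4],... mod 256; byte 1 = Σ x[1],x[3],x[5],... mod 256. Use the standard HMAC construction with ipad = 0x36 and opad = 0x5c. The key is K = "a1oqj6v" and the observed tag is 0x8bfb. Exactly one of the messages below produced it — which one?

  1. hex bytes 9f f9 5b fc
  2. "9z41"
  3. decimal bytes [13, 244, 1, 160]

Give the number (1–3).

2

Key "a1oqj6v" = 61 31 6f 71 6a 36 76 is exactly B = 7 bytes: K' = 61 31 6f 71 6a 36 76.
K' ⊕ ipad = 57 07 59 47 5c 00 40; K' ⊕ opad = 3d 6d 33 2d 36 6a 2a.
m1: inner = H(57 07 59 47 5c 00 40 9f f9 5b fc) = 41 48; tag = H(3d 6d 33 2d 36 6a 2a 41 48) = 1845
m2: inner = H(57 07 59 47 5c 00 40 39 7a 34 31) = f7 bb; tag = H(3d 6d 33 2d 36 6a 2a f7 bb) = 8bfb ← matches
m3: inner = H(57 07 59 47 5c 00 40 0d f4 01 a0) = e0 5c; tag = H(3d 6d 33 2d 36 6a 2a e0 5c) = 2ce4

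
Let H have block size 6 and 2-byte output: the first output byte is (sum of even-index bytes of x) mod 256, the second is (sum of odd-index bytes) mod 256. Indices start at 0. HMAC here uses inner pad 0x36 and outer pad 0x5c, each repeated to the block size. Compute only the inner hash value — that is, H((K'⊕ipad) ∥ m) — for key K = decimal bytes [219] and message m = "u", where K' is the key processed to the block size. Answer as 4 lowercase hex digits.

cea2

Key decimal bytes [219] = db is 1 byte ≤ B = 6; zero-pad to 6 bytes: K' = db 00 00 00 00 00.
K' ⊕ ipad = ed 36 36 36 36 36.
Inner input = ed 36 36 36 36 36 ∥ 75.
Inner hash: even-index sum = 462 mod 256 = 206; odd-index sum = 162 mod 256 = 162 → ce a2.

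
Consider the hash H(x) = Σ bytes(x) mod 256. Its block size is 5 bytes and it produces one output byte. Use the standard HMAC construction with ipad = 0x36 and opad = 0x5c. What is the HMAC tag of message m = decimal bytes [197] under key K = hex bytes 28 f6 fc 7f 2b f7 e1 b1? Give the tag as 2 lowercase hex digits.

Key hex bytes 28 f6 fc 7f 2b f7 e1 b1 is 8 bytes > B = 5, so hash it first: H(key) = 4d, then zero-pad to 5 bytes: K' = 4d 00 00 00 00.
K' ⊕ ipad = 7b 36 36 36 36.  K' ⊕ opad = 11 5c 5c 5c 5c.
Inner input = (K'⊕ipad) ∥ m = 7b 36 36 36 36 ∥ c5.
Inner hash: sum = 123+54+54+54+54+197 = 536; mod 256 = 24 → 18.
Outer input = (K'⊕opad) ∥ inner = 11 5c 5c 5c 5c ∥ 18.
Outer hash (tag): sum = 17+92+92+92+92+24 = 409; mod 256 = 153 → 99.

99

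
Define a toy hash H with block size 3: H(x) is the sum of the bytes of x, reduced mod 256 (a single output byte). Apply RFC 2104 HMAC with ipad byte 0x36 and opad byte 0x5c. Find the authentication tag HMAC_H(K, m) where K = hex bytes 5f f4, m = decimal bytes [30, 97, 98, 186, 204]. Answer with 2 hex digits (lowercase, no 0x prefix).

Key hex bytes 5f f4 is 2 bytes ≤ B = 3; zero-pad to 3 bytes: K' = 5f f4 00.
K' ⊕ ipad = 69 c2 36.  K' ⊕ opad = 03 a8 5c.
Inner input = (K'⊕ipad) ∥ m = 69 c2 36 ∥ 1e 61 62 ba cc.
Inner hash: sum = 105+194+54+30+97+98+186+204 = 968; mod 256 = 200 → c8.
Outer input = (K'⊕opad) ∥ inner = 03 a8 5c ∥ c8.
Outer hash (tag): sum = 3+168+92+200 = 463; mod 256 = 207 → cf.

cf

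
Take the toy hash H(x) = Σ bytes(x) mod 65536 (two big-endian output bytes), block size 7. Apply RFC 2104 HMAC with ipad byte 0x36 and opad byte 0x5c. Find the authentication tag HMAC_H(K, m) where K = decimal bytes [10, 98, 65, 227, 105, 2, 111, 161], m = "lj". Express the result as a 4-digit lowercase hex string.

02da

Key decimal bytes [10, 98, 65, 227, 105, 2, 111, 161] = 0a 62 41 e3 69 02 6f a1 is 8 bytes > B = 7, so hash it first: H(key) = 03 0b, then zero-pad to 7 bytes: K' = 03 0b 00 00 00 00 00.
K' ⊕ ipad = 35 3d 36 36 36 36 36.  K' ⊕ opad = 5f 57 5c 5c 5c 5c 5c.
Inner input = (K'⊕ipad) ∥ m = 35 3d 36 36 36 36 36 ∥ 6c 6a.
Inner hash: sum = 53+61+54+54+54+54+54+108+106 = 598 → 02 56.
Outer input = (K'⊕opad) ∥ inner = 5f 57 5c 5c 5c 5c 5c ∥ 02 56.
Outer hash (tag): sum = 95+87+92+92+92+92+92+2+86 = 730 → 02 da.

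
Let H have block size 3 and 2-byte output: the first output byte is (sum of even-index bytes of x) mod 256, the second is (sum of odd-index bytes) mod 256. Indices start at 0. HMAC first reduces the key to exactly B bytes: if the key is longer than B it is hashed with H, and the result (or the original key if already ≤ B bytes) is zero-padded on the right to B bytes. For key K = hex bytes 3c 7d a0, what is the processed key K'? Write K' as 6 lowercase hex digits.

3c7da0

Key hex bytes 3c 7d a0 is exactly B = 3 bytes: K' = 3c 7d a0.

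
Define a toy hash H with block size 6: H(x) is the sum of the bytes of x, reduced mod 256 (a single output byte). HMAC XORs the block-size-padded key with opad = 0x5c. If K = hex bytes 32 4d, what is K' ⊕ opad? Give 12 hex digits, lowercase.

Key hex bytes 32 4d is 2 bytes ≤ B = 6; zero-pad to 6 bytes: K' = 32 4d 00 00 00 00.
XOR each byte with 0x5c: 32⊕5c=6e, 4d⊕5c=11, 00⊕5c=5c, 00⊕5c=5c, 00⊕5c=5c, 00⊕5c=5c.

6e115c5c5c5c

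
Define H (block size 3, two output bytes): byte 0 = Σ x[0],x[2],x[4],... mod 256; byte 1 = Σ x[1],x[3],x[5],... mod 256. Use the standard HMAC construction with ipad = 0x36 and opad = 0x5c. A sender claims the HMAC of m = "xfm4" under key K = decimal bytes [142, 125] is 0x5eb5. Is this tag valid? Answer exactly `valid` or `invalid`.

invalid

Key decimal bytes [142, 125] = 8e 7d is 2 bytes ≤ B = 3; zero-pad to 3 bytes: K' = 8e 7d 00.
K' ⊕ ipad = b8 4b 36; K' ⊕ opad = d2 21 5c.
Inner hash: even-index sum = 392 mod 256 = 136; odd-index sum = 304 mod 256 = 48 → 88 30.
Outer hash (recomputed tag): even-index sum = 350 mod 256 = 94; odd-index sum = 169 mod 256 = 169 → 5e a9.
Recomputed tag = 5ea9; claimed = 5eb5 → mismatch.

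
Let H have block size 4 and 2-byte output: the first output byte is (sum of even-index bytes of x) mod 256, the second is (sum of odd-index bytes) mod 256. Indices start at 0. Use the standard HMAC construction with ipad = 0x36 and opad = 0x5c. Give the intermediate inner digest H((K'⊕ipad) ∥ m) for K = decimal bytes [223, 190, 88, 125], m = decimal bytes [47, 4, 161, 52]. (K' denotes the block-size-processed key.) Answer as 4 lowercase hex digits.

270b

Key decimal bytes [223, 190, 88, 125] = df be 58 7d is exactly B = 4 bytes: K' = df be 58 7d.
K' ⊕ ipad = e9 88 6e 4b.
Inner input = e9 88 6e 4b ∥ 2f 04 a1 34.
Inner hash: even-index sum = 551 mod 256 = 39; odd-index sum = 267 mod 256 = 11 → 27 0b.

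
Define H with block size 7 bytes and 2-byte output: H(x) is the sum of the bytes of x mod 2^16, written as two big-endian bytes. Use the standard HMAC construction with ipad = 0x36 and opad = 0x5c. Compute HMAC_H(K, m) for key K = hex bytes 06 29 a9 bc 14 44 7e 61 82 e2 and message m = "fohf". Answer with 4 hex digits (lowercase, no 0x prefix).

0395

Key hex bytes 06 29 a9 bc 14 44 7e 61 82 e2 is 10 bytes > B = 7, so hash it first: H(key) = 04 2f, then zero-pad to 7 bytes: K' = 04 2f 00 00 00 00 00.
K' ⊕ ipad = 32 19 36 36 36 36 36.  K' ⊕ opad = 58 73 5c 5c 5c 5c 5c.
Inner input = (K'⊕ipad) ∥ m = 32 19 36 36 36 36 36 ∥ 66 6f 68 66.
Inner hash: sum = 50+25+54+54+54+54+54+102+111+104+102 = 764 → 02 fc.
Outer input = (K'⊕opad) ∥ inner = 58 73 5c 5c 5c 5c 5c ∥ 02 fc.
Outer hash (tag): sum = 88+115+92+92+92+92+92+2+252 = 917 → 03 95.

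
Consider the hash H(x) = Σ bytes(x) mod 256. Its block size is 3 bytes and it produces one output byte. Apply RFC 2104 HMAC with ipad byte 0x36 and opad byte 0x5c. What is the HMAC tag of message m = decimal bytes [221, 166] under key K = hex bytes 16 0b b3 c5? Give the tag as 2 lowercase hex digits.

1b

Key hex bytes 16 0b b3 c5 is 4 bytes > B = 3, so hash it first: H(key) = 99, then zero-pad to 3 bytes: K' = 99 00 00.
K' ⊕ ipad = af 36 36.  K' ⊕ opad = c5 5c 5c.
Inner input = (K'⊕ipad) ∥ m = af 36 36 ∥ dd a6.
Inner hash: sum = 175+54+54+221+166 = 670; mod 256 = 158 → 9e.
Outer input = (K'⊕opad) ∥ inner = c5 5c 5c ∥ 9e.
Outer hash (tag): sum = 197+92+92+158 = 539; mod 256 = 27 → 1b.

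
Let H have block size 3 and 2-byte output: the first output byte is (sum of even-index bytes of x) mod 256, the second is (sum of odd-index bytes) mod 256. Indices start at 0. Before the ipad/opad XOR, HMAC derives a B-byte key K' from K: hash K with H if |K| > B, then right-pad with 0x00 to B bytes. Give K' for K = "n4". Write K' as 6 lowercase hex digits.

6e3400

Key "n4" = 6e 34 is 2 bytes ≤ B = 3; zero-pad to 3 bytes: K' = 6e 34 00.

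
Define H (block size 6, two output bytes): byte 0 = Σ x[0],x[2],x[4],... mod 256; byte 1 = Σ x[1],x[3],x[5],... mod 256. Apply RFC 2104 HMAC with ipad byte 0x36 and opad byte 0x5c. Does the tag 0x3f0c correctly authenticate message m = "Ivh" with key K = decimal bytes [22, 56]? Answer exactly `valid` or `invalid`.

valid

Key decimal bytes [22, 56] = 16 38 is 2 bytes ≤ B = 6; zero-pad to 6 bytes: K' = 16 38 00 00 00 00.
K' ⊕ ipad = 20 0e 36 36 36 36; K' ⊕ opad = 4a 64 5c 5c 5c 5c.
Inner hash: even-index sum = 317 mod 256 = 61; odd-index sum = 240 mod 256 = 240 → 3d f0.
Outer hash (recomputed tag): even-index sum = 319 mod 256 = 63; odd-index sum = 524 mod 256 = 12 → 3f 0c.
Recomputed tag = 3f0c; claimed = 3f0c → match.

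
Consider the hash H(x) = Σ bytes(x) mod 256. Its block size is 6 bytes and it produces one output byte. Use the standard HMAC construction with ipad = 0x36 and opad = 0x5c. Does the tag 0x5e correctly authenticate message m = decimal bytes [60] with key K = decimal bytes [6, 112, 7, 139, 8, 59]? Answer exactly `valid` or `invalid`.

Key decimal bytes [6, 112, 7, 139, 8, 59] = 06 70 07 8b 08 3b is exactly B = 6 bytes: K' = 06 70 07 8b 08 3b.
K' ⊕ ipad = 30 46 31 bd 3e 0d; K' ⊕ opad = 5a 2c 5b d7 54 67.
Inner hash: sum = 48+70+49+189+62+13+60 = 491; mod 256 = 235 → eb.
Outer hash (recomputed tag): sum = 90+44+91+215+84+103+235 = 862; mod 256 = 94 → 5e.
Recomputed tag = 5e; claimed = 5e → match.

valid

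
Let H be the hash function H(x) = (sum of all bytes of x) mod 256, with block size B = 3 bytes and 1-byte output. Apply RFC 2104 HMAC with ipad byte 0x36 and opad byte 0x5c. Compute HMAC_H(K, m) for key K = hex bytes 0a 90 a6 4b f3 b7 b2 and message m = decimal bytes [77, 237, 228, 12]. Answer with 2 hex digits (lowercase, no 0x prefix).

Key hex bytes 0a 90 a6 4b f3 b7 b2 is 7 bytes > B = 3, so hash it first: H(key) = e7, then zero-pad to 3 bytes: K' = e7 00 00.
K' ⊕ ipad = d1 36 36.  K' ⊕ opad = bb 5c 5c.
Inner input = (K'⊕ipad) ∥ m = d1 36 36 ∥ 4d ed e4 0c.
Inner hash: sum = 209+54+54+77+237+228+12 = 871; mod 256 = 103 → 67.
Outer input = (K'⊕opad) ∥ inner = bb 5c 5c ∥ 67.
Outer hash (tag): sum = 187+92+92+103 = 474; mod 256 = 218 → da.

da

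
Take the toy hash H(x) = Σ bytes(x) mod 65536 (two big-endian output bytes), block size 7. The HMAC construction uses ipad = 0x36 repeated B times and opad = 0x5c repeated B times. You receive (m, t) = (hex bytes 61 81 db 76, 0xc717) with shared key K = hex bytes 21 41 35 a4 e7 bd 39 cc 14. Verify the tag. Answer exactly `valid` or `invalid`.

Key hex bytes 21 41 35 a4 e7 bd 39 cc 14 is 9 bytes > B = 7, so hash it first: H(key) = 03 f8, then zero-pad to 7 bytes: K' = 03 f8 00 00 00 00 00.
K' ⊕ ipad = 35 ce 36 36 36 36 36; K' ⊕ opad = 5f a4 5c 5c 5c 5c 5c.
Inner hash: sum = 53+206+54+54+54+54+54+97+129+219+118 = 1092 → 04 44.
Outer hash (recomputed tag): sum = 95+164+92+92+92+92+92+4+68 = 791 → 03 17.
Recomputed tag = 0317; claimed = c717 → mismatch.

invalid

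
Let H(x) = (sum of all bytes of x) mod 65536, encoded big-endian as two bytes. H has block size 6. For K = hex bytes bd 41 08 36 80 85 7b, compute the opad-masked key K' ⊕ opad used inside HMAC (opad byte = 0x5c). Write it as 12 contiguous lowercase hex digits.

5ee05c5c5c5c

Key hex bytes bd 41 08 36 80 85 7b is 7 bytes > B = 6, so hash it first: H(key) = 02 bc, then zero-pad to 6 bytes: K' = 02 bc 00 00 00 00.
XOR each byte with 0x5c: 02⊕5c=5e, bc⊕5c=e0, 00⊕5c=5c, 00⊕5c=5c, 00⊕5c=5c, 00⊕5c=5c.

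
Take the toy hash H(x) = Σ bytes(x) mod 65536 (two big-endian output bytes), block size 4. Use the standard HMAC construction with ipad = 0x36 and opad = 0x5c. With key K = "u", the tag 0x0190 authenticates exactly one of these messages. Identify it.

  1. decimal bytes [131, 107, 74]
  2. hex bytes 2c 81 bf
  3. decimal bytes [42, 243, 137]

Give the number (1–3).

2

Key "u" = 75 is 1 byte ≤ B = 4; zero-pad to 4 bytes: K' = 75 00 00 00.
K' ⊕ ipad = 43 36 36 36; K' ⊕ opad = 29 5c 5c 5c.
m1: inner = H(43 36 36 36 83 6b 4a) = 02 1d; tag = H(29 5c 5c 5c 02 1d) = 015c
m2: inner = H(43 36 36 36 2c 81 bf) = 02 51; tag = H(29 5c 5c 5c 02 51) = 0190 ← matches
m3: inner = H(43 36 36 36 2a f3 89) = 02 8b; tag = H(29 5c 5c 5c 02 8b) = 01ca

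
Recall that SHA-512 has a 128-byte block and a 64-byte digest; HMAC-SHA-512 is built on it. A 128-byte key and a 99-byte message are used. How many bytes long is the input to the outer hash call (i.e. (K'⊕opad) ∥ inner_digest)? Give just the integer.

Key is 128 ≤ 128 bytes, zero-padded: |K'| = 128.
Outer input = (K'⊕opad) ∥ H(inner) → 128 + 64 = 192 bytes.

192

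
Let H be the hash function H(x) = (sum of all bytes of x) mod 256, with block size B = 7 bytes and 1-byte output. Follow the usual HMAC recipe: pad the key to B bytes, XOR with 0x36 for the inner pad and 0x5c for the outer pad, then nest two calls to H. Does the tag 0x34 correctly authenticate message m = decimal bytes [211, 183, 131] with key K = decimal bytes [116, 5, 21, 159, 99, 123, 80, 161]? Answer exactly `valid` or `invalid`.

Key decimal bytes [116, 5, 21, 159, 99, 123, 80, 161] = 74 05 15 9f 63 7b 50 a1 is 8 bytes > B = 7, so hash it first: H(key) = fc, then zero-pad to 7 bytes: K' = fc 00 00 00 00 00 00.
K' ⊕ ipad = ca 36 36 36 36 36 36; K' ⊕ opad = a0 5c 5c 5c 5c 5c 5c.
Inner hash: sum = 202+54+54+54+54+54+54+211+183+131 = 1051; mod 256 = 27 → 1b.
Outer hash (recomputed tag): sum = 160+92+92+92+92+92+92+27 = 739; mod 256 = 227 → e3.
Recomputed tag = e3; claimed = 34 → mismatch.

invalid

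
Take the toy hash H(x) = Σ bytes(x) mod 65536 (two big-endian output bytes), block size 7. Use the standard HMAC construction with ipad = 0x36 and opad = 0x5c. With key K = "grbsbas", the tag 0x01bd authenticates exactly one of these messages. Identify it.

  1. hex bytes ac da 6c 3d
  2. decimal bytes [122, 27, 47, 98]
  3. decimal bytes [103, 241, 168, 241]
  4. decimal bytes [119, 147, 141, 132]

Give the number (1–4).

4

Key "grbsbas" = 67 72 62 73 62 61 73 is exactly B = 7 bytes: K' = 67 72 62 73 62 61 73.
K' ⊕ ipad = 51 44 54 45 54 57 45; K' ⊕ opad = 3b 2e 3e 2f 3e 3d 2f.
m1: inner = H(51 44 54 45 54 57 45 ac da 6c 3d) = 04 4d; tag = H(3b 2e 3e 2f 3e 3d 2f 04 4d) = 01d1
m2: inner = H(51 44 54 45 54 57 45 7a 1b 2f 62) = 03 44; tag = H(3b 2e 3e 2f 3e 3d 2f 03 44) = 01c7
m3: inner = H(51 44 54 45 54 57 45 67 f1 a8 f1) = 05 0f; tag = H(3b 2e 3e 2f 3e 3d 2f 05 0f) = 0194
m4: inner = H(51 44 54 45 54 57 45 77 93 8d 84) = 04 39; tag = H(3b 2e 3e 2f 3e 3d 2f 04 39) = 01bd ← matches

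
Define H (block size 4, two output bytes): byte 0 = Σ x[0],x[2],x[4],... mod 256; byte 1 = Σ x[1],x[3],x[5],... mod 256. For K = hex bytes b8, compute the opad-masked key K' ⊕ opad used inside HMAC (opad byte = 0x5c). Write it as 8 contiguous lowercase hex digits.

e45c5c5c

Key hex bytes b8 is 1 byte ≤ B = 4; zero-pad to 4 bytes: K' = b8 00 00 00.
XOR each byte with 0x5c: b8⊕5c=e4, 00⊕5c=5c, 00⊕5c=5c, 00⊕5c=5c.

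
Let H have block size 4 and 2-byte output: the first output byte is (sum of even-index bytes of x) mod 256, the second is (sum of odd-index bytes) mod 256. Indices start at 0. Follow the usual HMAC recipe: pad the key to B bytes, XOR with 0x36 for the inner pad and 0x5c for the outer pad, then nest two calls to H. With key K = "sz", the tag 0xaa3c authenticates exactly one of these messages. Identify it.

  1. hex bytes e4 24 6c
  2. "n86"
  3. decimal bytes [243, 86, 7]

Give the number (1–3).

2

Key "sz" = 73 7a is 2 bytes ≤ B = 4; zero-pad to 4 bytes: K' = 73 7a 00 00.
K' ⊕ ipad = 45 4c 36 36; K' ⊕ opad = 2f 26 5c 5c.
m1: inner = H(45 4c 36 36 e4 24 6c) = cb a6; tag = H(2f 26 5c 5c cb a6) = 5628
m2: inner = H(45 4c 36 36 6e 38 36) = 1f ba; tag = H(2f 26 5c 5c 1f ba) = aa3c ← matches
m3: inner = H(45 4c 36 36 f3 56 07) = 75 d8; tag = H(2f 26 5c 5c 75 d8) = 005a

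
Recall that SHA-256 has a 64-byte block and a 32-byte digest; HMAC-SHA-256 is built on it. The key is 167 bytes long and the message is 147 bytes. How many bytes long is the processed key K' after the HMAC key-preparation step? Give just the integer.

Key is 167 > 64 bytes, so it is hashed to 32 bytes then zero-padded to 64: |K'| = 64.

64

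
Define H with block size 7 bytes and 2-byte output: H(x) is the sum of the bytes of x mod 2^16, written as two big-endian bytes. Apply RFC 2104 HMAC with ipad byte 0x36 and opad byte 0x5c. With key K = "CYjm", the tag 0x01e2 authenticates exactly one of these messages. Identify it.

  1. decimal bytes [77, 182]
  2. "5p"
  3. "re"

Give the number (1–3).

1

Key "CYjm" = 43 59 6a 6d is 4 bytes ≤ B = 7; zero-pad to 7 bytes: K' = 43 59 6a 6d 00 00 00.
K' ⊕ ipad = 75 6f 5c 5b 36 36 36; K' ⊕ opad = 1f 05 36 31 5c 5c 5c.
m1: inner = H(75 6f 5c 5b 36 36 36 4d b6) = 03 40; tag = H(1f 05 36 31 5c 5c 5c 03 40) = 01e2 ← matches
m2: inner = H(75 6f 5c 5b 36 36 36 35 70) = 02 e2; tag = H(1f 05 36 31 5c 5c 5c 02 e2) = 0283
m3: inner = H(75 6f 5c 5b 36 36 36 72 65) = 03 14; tag = H(1f 05 36 31 5c 5c 5c 03 14) = 01b6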